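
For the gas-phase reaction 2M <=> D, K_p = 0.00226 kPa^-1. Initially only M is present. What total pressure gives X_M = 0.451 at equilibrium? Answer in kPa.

P = 256 kPa

Let X = conversion of M (basis 1 mol M); extent of reaction ξ = 0.5X.
Species balance: n_M = 1 − X; n_D = 0.5X.
Summing: n_T = 1 − 0.5X.
K_p = p_D / (p_M^2) with p_i = (n_i/n_T)·P.
At X = 0.451: the mole-fraction product g(X) = Π y_i^ν_i = 0.5795. Since K_p = g(X)·P^{-1}, P = (g/K_p)^(1/1) = (0.5795/0.00226)^(1/1) = 256 kPa.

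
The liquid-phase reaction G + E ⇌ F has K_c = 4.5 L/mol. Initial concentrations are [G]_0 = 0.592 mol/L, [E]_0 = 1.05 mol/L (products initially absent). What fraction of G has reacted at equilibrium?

X = 0.735

Let X = conversion of G; extent ξ = 0.592·X mol/L.
Concentrations: [G] = 0.592 − 0.592X; [E] = 1.05 − 0.592X; [F] = 0.592X.
K_c = [F] / ([G] [E]).
Solving K_c = 4.5 for X ∈ (0,1): X = 0.735.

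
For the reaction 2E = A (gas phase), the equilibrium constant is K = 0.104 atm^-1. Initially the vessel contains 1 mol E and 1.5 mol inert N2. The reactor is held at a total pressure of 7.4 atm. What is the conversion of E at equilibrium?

Take 1 mol E as basis and let X be its fractional conversion, so ξ = 0.5X.
At extent ξ: n_E = 1 − X; n_A = 0.5X; n_I = 1.5 (inert).
Total moles n_T = 2.5 − 0.5X.
Mole fractions y_i = n_i/n_T; K = p_A / (p_E^2) with p_i = y_i·P.
Substituting and setting equal to 0.104 atm^-1 gives a polynomial in X; the root in (0,1) is X = 0.311.

X = 0.311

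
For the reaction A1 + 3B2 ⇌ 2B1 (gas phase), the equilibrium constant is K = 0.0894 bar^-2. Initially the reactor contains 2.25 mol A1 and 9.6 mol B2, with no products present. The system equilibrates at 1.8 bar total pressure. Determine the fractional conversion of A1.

Take 2.25 mol A1 as basis and let X be its fractional conversion, so ξ = 2.25X.
Mole table: n_A1 = 2.25 − 2.25X; n_B2 = 9.6 − 6.75X; n_B1 = 4.5X.
n_T = Σnᵢ = 11.8 − 4.5X.
Mole fractions y_i = n_i/n_T; K = p_B1^2 / (p_A1 p_B2^3) with p_i = y_i·P.
Substituting and setting equal to 0.0894 bar^-2 gives a polynomial in X; the root in (0,1) is X = 0.299.

X = 0.299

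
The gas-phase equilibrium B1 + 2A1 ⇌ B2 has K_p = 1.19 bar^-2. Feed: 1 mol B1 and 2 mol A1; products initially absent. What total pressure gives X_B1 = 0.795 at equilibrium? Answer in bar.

P = 6.21 bar

Basis: 1 mol B1 initially; let X = conversion of B1. Extent ξ = X.
Mole table: n_B1 = 1 − X; n_A1 = 2 − 2X; n_B2 = X.
Total moles n_T = 3 − 2X.
K_p = p_B2 / (p_B1 p_A1^2) with p_i = (n_i/n_T)·P.
At X = 0.795: the mole-fraction product g(X) = Π y_i^ν_i = 45.87. Since K_p = g(X)·P^{-2}, P = (g/K_p)^(1/2) = (45.87/1.19)^(1/2) = 6.21 bar.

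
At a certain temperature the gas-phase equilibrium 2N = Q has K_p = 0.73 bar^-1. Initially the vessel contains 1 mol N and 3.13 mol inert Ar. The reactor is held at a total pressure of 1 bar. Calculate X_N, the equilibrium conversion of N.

Basis: 1 mol N initially; let X = conversion of N. Extent ξ = 0.5X.
Species balance: n_N = 1 − X; n_Q = 0.5X; n_I = 3.13 (inert).
n_T = Σnᵢ = 4.13 − 0.5X.
y_i = n_i/n_T, p_i = y_i·P. K_p = p_Q / (p_N^2).
This yields a degree-2 equation in X; solving on (0,1), X = 0.221.

X = 0.221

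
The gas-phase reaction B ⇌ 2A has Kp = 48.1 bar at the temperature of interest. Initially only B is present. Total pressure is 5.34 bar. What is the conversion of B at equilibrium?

X = 0.832

Take 1 mol B as basis and let X be its fractional conversion, so ξ = X.
Species balance: n_B = 1 − X; n_A = 2X.
n_T = Σnᵢ = 1 + X.
With p_i = (n_i/n_T)P, Kp = p_A^2 / (p_B).
Equating to 48.1 bar and solving on 0 < X < 1: X = 0.832.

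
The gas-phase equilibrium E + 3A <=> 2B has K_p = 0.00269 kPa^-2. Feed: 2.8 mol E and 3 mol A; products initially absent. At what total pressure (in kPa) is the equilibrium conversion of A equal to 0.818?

Take 3 mol A as basis and let X be its fractional conversion, so ξ = X.
Moles: n_E = 2.8 − X; n_A = 3 − 3X; n_B = 2X.
n_T = Σnᵢ = 5.8 − 2X.
K_p = p_B^2 / (p_E p_A^3) with p_i = (n_i/n_T)·P.
At X = 0.818: the mole-fraction product g(X) = Π y_i^ν_i = 143.8. Since K_p = g(X)·P^{-2}, P = (g/K_p)^(1/2) = (143.8/0.00269)^(1/2) = 231 kPa.

P = 231 kPa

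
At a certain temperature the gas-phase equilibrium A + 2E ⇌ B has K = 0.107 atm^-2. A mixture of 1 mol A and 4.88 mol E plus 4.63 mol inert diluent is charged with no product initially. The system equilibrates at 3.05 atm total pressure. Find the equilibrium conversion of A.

X = 0.166

Take 1 mol A as basis and let X be its fractional conversion, so ξ = X.
Mole table: n_A = 1 − X; n_E = 4.88 − 2X; n_B = X; n_I = 4.63 (inert).
Summing: n_T = 10.5 − 2X.
Mole fractions y_i = n_i/n_T; K = p_B / (p_A p_E^2) with p_i = y_i·P.
Substituting and setting equal to 0.107 atm^-2 gives a polynomial in X; the root in (0,1) is X = 0.166.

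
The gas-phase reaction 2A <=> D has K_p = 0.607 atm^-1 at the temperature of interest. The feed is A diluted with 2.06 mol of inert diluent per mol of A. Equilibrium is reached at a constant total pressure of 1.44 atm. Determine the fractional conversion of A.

Basis: 1 mol A initially; let X = conversion of A. Extent ξ = 0.5X.
Moles: n_A = 1 − X; n_D = 0.5X; n_I = 2.06 (inert).
Summing: n_T = 3.06 − 0.5X.
Mole fractions y_i = n_i/n_T; K_p = p_D / (p_A^2) with p_i = y_i·P.
Setting this equal to 0.607 atm^-1 and taking the physical root (0 < X < 1) gives X = 0.297.

X = 0.297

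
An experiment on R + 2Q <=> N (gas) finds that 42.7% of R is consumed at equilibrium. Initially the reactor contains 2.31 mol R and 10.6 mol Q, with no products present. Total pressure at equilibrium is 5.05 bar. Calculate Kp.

Kp = 0.047 bar^-2

Basis: 2.31 mol R initially; let X = conversion of R. Extent ξ = 2.31X.
Moles: n_R = 2.31 − 2.31X; n_Q = 10.6 − 4.62X; n_N = 2.31X.
n_T = Σnᵢ = 12.9 − 4.62X.
At X = 0.427: n_R = 1.32, n_Q = 8.63, n_N = 0.986, n_T = 10.9.
p_i = (n_i/n_T)·P. Kp = p_N / (p_R p_Q^2) = 0.047 bar^-2.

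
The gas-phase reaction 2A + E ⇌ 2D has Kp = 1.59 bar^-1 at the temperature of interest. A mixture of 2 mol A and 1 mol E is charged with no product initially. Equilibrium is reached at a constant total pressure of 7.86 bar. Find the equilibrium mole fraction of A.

Let X = conversion of A (basis 2 mol A); extent of reaction ξ = X.
Moles: n_A = 2 − 2X; n_E = 1 − X; n_D = 2X.
n_T = Σnᵢ = 3 − X.
With p_i = (n_i/n_T)P, Kp = p_D^2 / (p_A^2 p_E).
Equating to 1.59 bar^-1 and solving on 0 < X < 1: X = 0.593.
Then n_A = 0.815, n_T = 2.41, so y_A = 0.338.

y_A = 0.338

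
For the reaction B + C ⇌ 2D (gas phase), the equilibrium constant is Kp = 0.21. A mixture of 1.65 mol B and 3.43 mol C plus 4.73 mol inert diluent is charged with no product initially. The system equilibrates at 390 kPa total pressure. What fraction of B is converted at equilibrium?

Basis: 1.65 mol B initially; let X = conversion of B. Extent ξ = 1.65X.
At extent ξ: n_B = 1.65 − 1.65X; n_C = 3.43 − 1.65X; n_D = 3.3X; n_I = 4.73 (inert).
Total moles n_T = 9.81 (Δν = 0, constant).
Mole fractions y_i = n_i/n_T; Kp = p_D^2 / (p_B p_C) with p_i = y_i·P.
Equating to 0.21 and solving on 0 < X < 1: X = 0.265.

X = 0.265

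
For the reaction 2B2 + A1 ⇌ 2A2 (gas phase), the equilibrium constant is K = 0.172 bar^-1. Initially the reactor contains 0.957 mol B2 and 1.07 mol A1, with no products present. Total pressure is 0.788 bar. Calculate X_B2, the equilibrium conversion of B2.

Let X = conversion of B2 (basis 0.957 mol B2); extent of reaction ξ = 0.478X.
Mole table: n_B2 = 0.957 − 0.957X; n_A1 = 1.07 − 0.478X; n_A2 = 0.957X.
Total moles n_T = 2.03 − 0.478X.
Mole fractions y_i = n_i/n_T; K = p_A2^2 / (p_B2^2 p_A1) with p_i = y_i·P.
Substituting and setting equal to 0.172 bar^-1 gives a polynomial in X; the root in (0,1) is X = 0.207.

X = 0.207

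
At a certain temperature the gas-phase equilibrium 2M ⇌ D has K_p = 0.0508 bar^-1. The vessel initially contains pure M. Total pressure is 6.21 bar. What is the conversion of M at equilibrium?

X = 0.335

Basis: 1 mol M initially; let X = conversion of M. Extent ξ = 0.5X.
Species balance: n_M = 1 − X; n_D = 0.5X.
n_T = Σnᵢ = 1 − 0.5X.
With p_i = (n_i/n_T)P, K_p = p_D / (p_M^2).
This yields a degree-2 equation in X; solving on (0,1), X = 0.335.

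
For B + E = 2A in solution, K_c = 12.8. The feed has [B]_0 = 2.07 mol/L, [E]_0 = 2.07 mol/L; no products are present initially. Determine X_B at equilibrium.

Let X = conversion of B; extent ξ = 2.07·X mol/L.
Concentrations: [B] = 2.07 − 2.07X; [E] = 2.07 − 2.07X; [A] = 4.14X.
K_c = [A]^2 / ([B] [E]).
Solving K_c = 12.8 for X ∈ (0,1): X = 0.641.

X = 0.641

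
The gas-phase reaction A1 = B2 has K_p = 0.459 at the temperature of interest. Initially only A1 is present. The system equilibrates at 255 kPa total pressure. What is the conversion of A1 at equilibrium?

Basis: 1 mol A1 initially; let X = conversion of A1. Extent ξ = X.
At extent ξ: n_A1 = 1 − X; n_B2 = X.
Since Δν = 0, n_T = 1 throughout.
y_i = n_i/n_T, p_i = y_i·P. K_p = p_B2 / (p_A1).
This yields a degree-1 equation in X; solving on (0,1), X = 0.315.

X = 0.315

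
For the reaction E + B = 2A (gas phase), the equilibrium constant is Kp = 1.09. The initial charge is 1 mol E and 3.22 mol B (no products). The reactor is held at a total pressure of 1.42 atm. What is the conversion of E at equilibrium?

X = 0.563

Basis: 1 mol E initially; let X = conversion of E. Extent ξ = X.
Moles: n_E = 1 − X; n_B = 3.22 − X; n_A = 2X.
Total moles n_T = 4.22 (Δν = 0, constant).
With p_i = (n_i/n_T)P, Kp = p_A^2 / (p_E p_B).
Equating to 1.09 and solving on 0 < X < 1: X = 0.563.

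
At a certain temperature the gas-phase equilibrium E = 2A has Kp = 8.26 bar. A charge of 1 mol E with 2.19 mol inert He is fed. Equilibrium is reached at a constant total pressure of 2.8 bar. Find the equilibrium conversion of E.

Let X = conversion of E (basis 1 mol E); extent of reaction ξ = X.
Mole table: n_E = 1 − X; n_A = 2X; n_I = 2.19 (inert).
Total moles n_T = 3.19 + X.
y_i = n_i/n_T, p_i = y_i·P. Kp = p_A^2 / (p_E).
This yields a degree-2 equation in X; solving on (0,1), X = 0.788.

X = 0.788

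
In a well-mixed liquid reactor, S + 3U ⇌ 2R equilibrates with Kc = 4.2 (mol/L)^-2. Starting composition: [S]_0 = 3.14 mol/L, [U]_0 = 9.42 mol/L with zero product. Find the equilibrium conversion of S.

X = 0.784

Let X = conversion of S; extent ξ = 3.14·X mol/L.
Concentrations: [S] = 3.14 − 3.14X; [U] = 9.42 − 9.42X; [R] = 6.28X.
Kc = [R]^2 / ([S] [U]^3).
Solving Kc = 4.2 for X ∈ (0,1): X = 0.784.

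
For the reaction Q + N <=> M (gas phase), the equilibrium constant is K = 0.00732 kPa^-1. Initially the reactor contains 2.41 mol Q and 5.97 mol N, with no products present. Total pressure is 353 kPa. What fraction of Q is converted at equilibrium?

Let X = conversion of Q (basis 2.41 mol Q); extent of reaction ξ = 2.41X.
Species balance: n_Q = 2.41 − 2.41X; n_N = 5.97 − 2.41X; n_M = 2.41X.
Summing: n_T = 8.38 − 2.41X.
y_i = n_i/n_T, p_i = y_i·P. K = p_M / (p_Q p_N).
Equating to 0.00732 kPa^-1 and solving on 0 < X < 1: X = 0.627.

X = 0.627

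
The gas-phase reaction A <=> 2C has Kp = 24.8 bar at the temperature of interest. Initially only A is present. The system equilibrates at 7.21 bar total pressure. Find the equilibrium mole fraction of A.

y_A = 0.191

Basis: 1 mol A initially; let X = conversion of A. Extent ξ = X.
Mole table: n_A = 1 − X; n_C = 2X.
Total moles n_T = 1 + X.
Mole fractions y_i = n_i/n_T; Kp = p_C^2 / (p_A) with p_i = y_i·P.
Substituting and setting equal to 24.8 bar gives a polynomial in X; the root in (0,1) is X = 0.680.
Then n_A = 0.32, n_T = 1.68, so y_A = 0.191.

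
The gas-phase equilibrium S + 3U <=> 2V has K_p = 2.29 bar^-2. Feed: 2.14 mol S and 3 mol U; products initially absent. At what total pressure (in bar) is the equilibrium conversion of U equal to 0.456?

Basis: 3 mol U initially; let X = conversion of U. Extent ξ = X.
Mole table: n_S = 2.14 − X; n_U = 3 − 3X; n_V = 2X.
Total moles n_T = 5.14 − 2X.
K_p = p_V^2 / (p_S p_U^3) with p_i = (n_i/n_T)·P.
At X = 0.456: the mole-fraction product g(X) = Π y_i^ν_i = 2.031. Since K_p = g(X)·P^{-2}, P = (g/K_p)^(1/2) = (2.031/2.29)^(1/2) = 0.942 bar.

P = 0.942 bar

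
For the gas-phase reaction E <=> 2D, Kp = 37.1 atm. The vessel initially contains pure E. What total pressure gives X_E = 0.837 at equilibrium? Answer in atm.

Basis: 1 mol E initially; let X = conversion of E. Extent ξ = X.
At extent ξ: n_E = 1 − X; n_D = 2X.
Total moles n_T = 1 + X.
Kp = p_D^2 / (p_E) with p_i = (n_i/n_T)·P.
At X = 0.837: the mole-fraction product g(X) = Π y_i^ν_i = 9.359. Since Kp = g(X)·P^{1}, P = (Kp/g)^(1/1) = (37.1/9.359)^(1/1) = 3.96 atm.

P = 3.96 atm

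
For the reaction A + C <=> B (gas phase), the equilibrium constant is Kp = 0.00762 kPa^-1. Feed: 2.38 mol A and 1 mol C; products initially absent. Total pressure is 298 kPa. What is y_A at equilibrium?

Let X = conversion of C (basis 1 mol C); extent of reaction ξ = X.
Species balance: n_A = 2.38 − X; n_C = 1 − X; n_B = X.
Total moles n_T = 3.38 − X.
Mole fractions y_i = n_i/n_T; Kp = p_B / (p_A p_C) with p_i = y_i·P.
Setting this equal to 0.00762 kPa^-1 and taking the physical root (0 < X < 1) gives X = 0.593.
Then n_A = 1.79, n_T = 2.79, so y_A = 0.641.

y_A = 0.641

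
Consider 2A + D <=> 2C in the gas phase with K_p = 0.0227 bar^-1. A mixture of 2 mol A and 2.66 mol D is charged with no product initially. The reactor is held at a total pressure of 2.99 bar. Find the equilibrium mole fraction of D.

Take 2 mol A as basis and let X be its fractional conversion, so ξ = X.
At extent ξ: n_A = 2 − 2X; n_D = 2.66 − X; n_C = 2X.
n_T = Σnᵢ = 4.66 − X.
With p_i = (n_i/n_T)P, K_p = p_C^2 / (p_A^2 p_D).
Equating to 0.0227 bar^-1 and solving on 0 < X < 1: X = 0.163.
Then n_D = 2.5, n_T = 4.5, so y_D = 0.555.

y_D = 0.555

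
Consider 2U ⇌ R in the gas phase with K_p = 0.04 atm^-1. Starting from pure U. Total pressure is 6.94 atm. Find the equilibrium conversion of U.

X = 0.312

Basis: 1 mol U initially; let X = conversion of U. Extent ξ = 0.5X.
Species balance: n_U = 1 − X; n_R = 0.5X.
Total moles n_T = 1 − 0.5X.
Mole fractions y_i = n_i/n_T; K_p = p_R / (p_U^2) with p_i = y_i·P.
Setting this equal to 0.04 atm^-1 and taking the physical root (0 < X < 1) gives X = 0.312.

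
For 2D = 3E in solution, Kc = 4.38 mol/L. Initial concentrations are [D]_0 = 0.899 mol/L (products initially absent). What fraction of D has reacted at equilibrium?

X = 0.607

Let X = conversion of D; extent ξ = 0.899X/2 mol/L.
Concentrations: [D] = 0.899 − 0.899X; [E] = 1.35X.
Kc = [E]^3 / ([D]^2).
Equating to 4.38 mol/L: the physical root is X = 0.607.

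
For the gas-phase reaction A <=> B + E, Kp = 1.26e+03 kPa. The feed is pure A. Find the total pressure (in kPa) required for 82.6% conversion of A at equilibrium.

Take 1 mol A as basis and let X be its fractional conversion, so ξ = X.
Mole table: n_A = 1 − X; n_B = X; n_E = X.
Total moles n_T = 1 + X.
Kp = p_B p_E / (p_A) with p_i = (n_i/n_T)·P.
At X = 0.826: the mole-fraction product g(X) = Π y_i^ν_i = 2.147. Since Kp = g(X)·P^{1}, P = (Kp/g)^(1/1) = (1.26e+03/2.147)^(1/1) = 587 kPa.

P = 587 kPa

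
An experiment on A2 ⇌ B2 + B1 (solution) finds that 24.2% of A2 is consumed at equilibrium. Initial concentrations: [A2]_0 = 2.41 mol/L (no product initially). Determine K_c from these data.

K_c = 0.186 mol/L

Let X = conversion of A2.
Concentrations: [A2] = 2.41 − 2.41X; [B2] = 2.41X; [B1] = 2.41X.
At X = 0.242: [A2] = 1.83, [B2] = 0.583, [B1] = 0.583.
K_c = [B2] [B1] / ([A2]) = 0.186 mol/L.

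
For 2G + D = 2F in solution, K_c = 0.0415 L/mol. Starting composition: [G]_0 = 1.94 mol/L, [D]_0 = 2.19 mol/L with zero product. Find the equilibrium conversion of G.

X = 0.223

Let X = conversion of G; extent ξ = 1.94X/2 mol/L.
Concentrations: [G] = 1.94 − 1.94X; [D] = 2.19 − 0.97X; [F] = 1.94X.
K_c = [F]^2 / ([G]^2 [D]).
Solving K_c = 0.0415 for X ∈ (0,1): X = 0.223.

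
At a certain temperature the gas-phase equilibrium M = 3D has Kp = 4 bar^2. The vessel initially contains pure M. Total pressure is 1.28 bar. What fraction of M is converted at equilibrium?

Basis: 1 mol M initially; let X = conversion of M. Extent ξ = X.
Species balance: n_M = 1 − X; n_D = 3X.
n_T = Σnᵢ = 1 + 2X.
y_i = n_i/n_T, p_i = y_i·P. Kp = p_D^3 / (p_M).
Equating to 4 bar^2 and solving on 0 < X < 1: X = 0.563.

X = 0.563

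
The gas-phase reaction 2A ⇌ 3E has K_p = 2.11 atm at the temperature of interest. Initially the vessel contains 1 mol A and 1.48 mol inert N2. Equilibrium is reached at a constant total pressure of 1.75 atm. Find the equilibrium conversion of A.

X = 0.569

Let X = conversion of A (basis 1 mol A); extent of reaction ξ = 0.5X.
Mole table: n_A = 1 − X; n_E = 1.5X; n_I = 1.48 (inert).
Total moles n_T = 2.48 + 0.5X.
y_i = n_i/n_T, p_i = y_i·P. K_p = p_E^3 / (p_A^2).
This yields a degree-3 equation in X; solving on (0,1), X = 0.569.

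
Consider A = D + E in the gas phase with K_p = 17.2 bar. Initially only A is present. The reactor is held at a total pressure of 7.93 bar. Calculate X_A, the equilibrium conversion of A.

X = 0.827

Take 1 mol A as basis and let X be its fractional conversion, so ξ = X.
At extent ξ: n_A = 1 − X; n_D = X; n_E = X.
n_T = Σnᵢ = 1 + X.
Mole fractions y_i = n_i/n_T; K_p = p_D p_E / (p_A) with p_i = y_i·P.
Equating to 17.2 bar and solving on 0 < X < 1: X = 0.827.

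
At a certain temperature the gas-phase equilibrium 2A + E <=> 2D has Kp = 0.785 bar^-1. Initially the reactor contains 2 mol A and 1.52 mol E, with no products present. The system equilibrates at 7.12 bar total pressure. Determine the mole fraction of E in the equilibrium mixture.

y_E = 0.321

Let X = conversion of A (basis 2 mol A); extent of reaction ξ = X.
Mole table: n_A = 2 − 2X; n_E = 1.52 − X; n_D = 2X.
Total moles n_T = 3.52 − X.
With p_i = (n_i/n_T)P, Kp = p_D^2 / (p_A^2 p_E).
This yields a degree-3 equation in X; solving on (0,1), X = 0.573.
Then n_E = 0.947, n_T = 2.95, so y_E = 0.321.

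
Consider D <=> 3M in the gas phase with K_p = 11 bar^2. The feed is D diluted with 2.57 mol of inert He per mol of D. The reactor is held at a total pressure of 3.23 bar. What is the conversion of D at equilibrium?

Let X = conversion of D (basis 1 mol D); extent of reaction ξ = X.
Moles: n_D = 1 − X; n_M = 3X; n_I = 2.57 (inert).
Summing: n_T = 3.57 + 2X.
With p_i = (n_i/n_T)P, K_p = p_M^3 / (p_D).
Setting this equal to 11 bar^2 and taking the physical root (0 < X < 1) gives X = 0.675.

X = 0.675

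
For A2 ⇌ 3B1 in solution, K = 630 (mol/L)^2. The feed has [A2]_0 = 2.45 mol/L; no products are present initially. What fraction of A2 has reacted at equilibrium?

X = 0.845

Let X = conversion of A2; extent ξ = 2.45·X mol/L.
Concentrations: [A2] = 2.45 − 2.45X; [B1] = 7.35X.
K = [B1]^3 / ([A2]).
Solving K = 630 for X ∈ (0,1): X = 0.845.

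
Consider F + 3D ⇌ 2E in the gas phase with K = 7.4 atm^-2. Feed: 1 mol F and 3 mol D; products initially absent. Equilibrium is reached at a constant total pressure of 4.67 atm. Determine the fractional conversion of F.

Take 1 mol F as basis and let X be its fractional conversion, so ξ = X.
At extent ξ: n_F = 1 − X; n_D = 3 − 3X; n_E = 2X.
Summing: n_T = 4 − 2X.
Mole fractions y_i = n_i/n_T; K = p_E^2 / (p_F p_D^3) with p_i = y_i·P.
Substituting and setting equal to 7.4 atm^-2 gives a polynomial in X; the root in (0,1) is X = 0.761.

X = 0.761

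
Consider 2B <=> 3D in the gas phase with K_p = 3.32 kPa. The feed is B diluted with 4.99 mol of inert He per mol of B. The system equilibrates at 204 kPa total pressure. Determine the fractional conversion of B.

X = 0.254

Take 1 mol B as basis and let X be its fractional conversion, so ξ = 0.5X.
Moles: n_B = 1 − X; n_D = 1.5X; n_I = 4.99 (inert).
n_T = Σnᵢ = 5.99 + 0.5X.
Mole fractions y_i = n_i/n_T; K_p = p_D^3 / (p_B^2) with p_i = y_i·P.
Setting this equal to 3.32 kPa and taking the physical root (0 < X < 1) gives X = 0.254.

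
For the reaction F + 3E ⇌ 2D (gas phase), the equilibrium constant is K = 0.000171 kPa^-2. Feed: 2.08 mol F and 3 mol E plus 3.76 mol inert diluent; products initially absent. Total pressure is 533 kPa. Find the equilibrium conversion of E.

Let X = conversion of E (basis 3 mol E); extent of reaction ξ = X.
Mole table: n_F = 2.08 − X; n_E = 3 − 3X; n_D = 2X; n_I = 3.76 (inert).
Total moles n_T = 8.84 − 2X.
With p_i = (n_i/n_T)P, K = p_D^2 / (p_F p_E^3).
This yields a degree-4 equation in X; solving on (0,1), X = 0.635.

X = 0.635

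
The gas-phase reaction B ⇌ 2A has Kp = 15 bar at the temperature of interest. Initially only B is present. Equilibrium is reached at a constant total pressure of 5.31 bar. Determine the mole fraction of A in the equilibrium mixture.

y_A = 0.783

Basis: 1 mol B initially; let X = conversion of B. Extent ξ = X.
Mole table: n_B = 1 − X; n_A = 2X.
n_T = Σnᵢ = 1 + X.
With p_i = (n_i/n_T)P, Kp = p_A^2 / (p_B).
This yields a degree-2 equation in X; solving on (0,1), X = 0.643.
Then n_A = 1.29, n_T = 1.64, so y_A = 0.783.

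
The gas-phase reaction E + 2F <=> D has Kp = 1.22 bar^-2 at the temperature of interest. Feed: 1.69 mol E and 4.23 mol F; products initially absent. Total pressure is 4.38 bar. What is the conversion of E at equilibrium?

Take 1.69 mol E as basis and let X be its fractional conversion, so ξ = 1.69X.
At extent ξ: n_E = 1.69 − 1.69X; n_F = 4.23 − 3.38X; n_D = 1.69X.
Summing: n_T = 5.92 − 3.38X.
With p_i = (n_i/n_T)P, Kp = p_D / (p_E p_F^2).
This yields a degree-3 equation in X; solving on (0,1), X = 0.830.

X = 0.830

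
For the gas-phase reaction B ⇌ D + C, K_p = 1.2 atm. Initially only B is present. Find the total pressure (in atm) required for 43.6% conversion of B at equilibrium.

Let X = conversion of B (basis 1 mol B); extent of reaction ξ = X.
At extent ξ: n_B = 1 − X; n_D = X; n_C = X.
Total moles n_T = 1 + X.
K_p = p_D p_C / (p_B) with p_i = (n_i/n_T)·P.
At X = 0.436: the mole-fraction product g(X) = Π y_i^ν_i = 0.2347. Since K_p = g(X)·P^{1}, P = (K_p/g)^(1/1) = (1.2/0.2347)^(1/1) = 5.11 atm.

P = 5.11 atm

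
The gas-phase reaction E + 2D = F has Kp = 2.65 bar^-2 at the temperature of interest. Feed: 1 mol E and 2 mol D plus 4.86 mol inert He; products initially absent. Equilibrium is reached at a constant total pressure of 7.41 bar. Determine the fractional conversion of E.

Basis: 1 mol E initially; let X = conversion of E. Extent ξ = X.
Species balance: n_E = 1 − X; n_D = 2 − 2X; n_F = X; n_I = 4.86 (inert).
Total moles n_T = 7.86 − 2X.
With p_i = (n_i/n_T)P, Kp = p_F / (p_E p_D^2).
This yields a degree-3 equation in X; solving on (0,1), X = 0.638.

X = 0.638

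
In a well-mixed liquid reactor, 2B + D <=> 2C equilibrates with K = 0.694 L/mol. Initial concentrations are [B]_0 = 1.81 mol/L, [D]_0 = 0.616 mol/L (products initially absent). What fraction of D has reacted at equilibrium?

X = 0.473

Let X = conversion of D; extent ξ = 0.616·X mol/L.
Concentrations: [B] = 1.81 − 1.23X; [D] = 0.616 − 0.616X; [C] = 1.23X.
K = [C]^2 / ([B]^2 [D]).
This equals 0.694 at X = 0.473 (the root in 0 < X < 1).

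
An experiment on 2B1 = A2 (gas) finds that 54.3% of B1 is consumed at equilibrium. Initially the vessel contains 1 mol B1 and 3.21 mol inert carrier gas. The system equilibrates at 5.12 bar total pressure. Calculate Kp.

Kp = 1 bar^-1

Let X = conversion of B1 (basis 1 mol B1); extent of reaction ξ = 0.5X.
At extent ξ: n_B1 = 1 − X; n_A2 = 0.5X; n_I = 3.21 (inert).
Summing: n_T = 4.21 − 0.5X.
At X = 0.543: n_B1 = 0.457, n_A2 = 0.272, n_T = 3.94.
p_i = (n_i/n_T)·P. Kp = p_A2 / (p_B1^2) = 1 bar^-1.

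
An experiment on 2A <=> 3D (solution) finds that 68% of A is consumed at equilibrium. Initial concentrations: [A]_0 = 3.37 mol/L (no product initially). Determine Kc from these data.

Kc = 34.9 mol/L

Let X = conversion of A.
Concentrations: [A] = 3.37 − 3.37X; [D] = 5.05X.
At X = 0.68: [A] = 1.08, [D] = 3.44.
Kc = [D]^3 / ([A]^2) = 34.9 mol/L.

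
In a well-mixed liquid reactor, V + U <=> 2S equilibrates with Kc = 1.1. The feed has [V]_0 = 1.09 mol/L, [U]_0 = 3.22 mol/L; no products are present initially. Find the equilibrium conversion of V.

Let X = conversion of V; extent ξ = 1.09·X mol/L.
Concentrations: [V] = 1.09 − 1.09X; [U] = 3.22 − 1.09X; [S] = 2.18X.
Kc = [S]^2 / ([V] [U]).
Equating to 1.1: the physical root is X = 0.547.

X = 0.547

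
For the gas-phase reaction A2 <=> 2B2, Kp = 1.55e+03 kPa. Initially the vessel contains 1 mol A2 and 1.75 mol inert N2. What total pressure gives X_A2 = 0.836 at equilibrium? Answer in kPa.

P = 326 kPa

Basis: 1 mol A2 initially; let X = conversion of A2. Extent ξ = X.
Species balance: n_A2 = 1 − X; n_B2 = 2X; n_I = 1.75 (inert).
Summing: n_T = 2.75 + X.
Kp = p_B2^2 / (p_A2) with p_i = (n_i/n_T)·P.
At X = 0.836: the mole-fraction product g(X) = Π y_i^ν_i = 4.754. Since Kp = g(X)·P^{1}, P = (Kp/g)^(1/1) = (1.55e+03/4.754)^(1/1) = 326 kPa.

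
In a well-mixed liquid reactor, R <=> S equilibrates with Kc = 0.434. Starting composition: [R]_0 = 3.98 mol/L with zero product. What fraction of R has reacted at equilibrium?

X = 0.303

Let X = conversion of R; extent ξ = 3.98·X mol/L.
Concentrations: [R] = 3.98 − 3.98X; [S] = 3.98X.
Kc = [S] / ([R]).
Solving Kc = 0.434 for X ∈ (0,1): X = 0.303.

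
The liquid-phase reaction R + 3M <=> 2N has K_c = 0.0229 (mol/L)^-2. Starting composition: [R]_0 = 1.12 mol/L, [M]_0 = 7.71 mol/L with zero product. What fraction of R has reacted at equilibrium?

X = 0.606

Let X = conversion of R; extent ξ = 1.12·X mol/L.
Concentrations: [R] = 1.12 − 1.12X; [M] = 7.71 − 3.36X; [N] = 2.24X.
K_c = [N]^2 / ([R] [M]^3).
Equating to 0.0229 (mol/L)^-2: the physical root is X = 0.606.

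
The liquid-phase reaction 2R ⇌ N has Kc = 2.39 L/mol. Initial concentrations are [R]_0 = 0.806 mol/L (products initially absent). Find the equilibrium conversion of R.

X = 0.604

Let X = conversion of R; extent ξ = 0.806X/2 mol/L.
Concentrations: [R] = 0.806 − 0.806X; [N] = 0.403X.
Kc = [N] / ([R]^2).
This equals 2.39 at X = 0.604 (the root in 0 < X < 1).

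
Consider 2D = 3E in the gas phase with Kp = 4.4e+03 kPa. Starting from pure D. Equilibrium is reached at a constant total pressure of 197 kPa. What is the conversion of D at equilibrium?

Let X = conversion of D (basis 1 mol D); extent of reaction ξ = 0.5X.
Moles: n_D = 1 − X; n_E = 1.5X.
Summing: n_T = 1 + 0.5X.
With p_i = (n_i/n_T)P, Kp = p_E^3 / (p_D^2).
Equating to 4.4e+03 kPa and solving on 0 < X < 1: X = 0.775.

X = 0.775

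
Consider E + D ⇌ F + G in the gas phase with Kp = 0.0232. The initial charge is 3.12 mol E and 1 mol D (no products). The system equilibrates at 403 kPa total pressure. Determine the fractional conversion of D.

X = 0.228

Take 1 mol D as basis and let X be its fractional conversion, so ξ = X.
At extent ξ: n_E = 3.12 − X; n_D = 1 − X; n_F = X; n_G = X.
n_T stays at 4.12 (no change in mole number).
Mole fractions y_i = n_i/n_T; Kp = p_F p_G / (p_E p_D) with p_i = y_i·P.
Equating to 0.0232 and solving on 0 < X < 1: X = 0.228.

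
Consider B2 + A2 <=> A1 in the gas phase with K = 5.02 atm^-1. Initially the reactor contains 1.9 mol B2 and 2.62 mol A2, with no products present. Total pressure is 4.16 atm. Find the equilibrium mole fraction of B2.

Take 1.9 mol B2 as basis and let X be its fractional conversion, so ξ = 1.9X.
Moles: n_B2 = 1.9 − 1.9X; n_A2 = 2.62 − 1.9X; n_A1 = 1.9X.
n_T = Σnᵢ = 4.52 − 1.9X.
Mole fractions y_i = n_i/n_T; K = p_A1 / (p_B2 p_A2) with p_i = y_i·P.
This yields a degree-2 equation in X; solving on (0,1), X = 0.875.
Then n_B2 = 0.238, n_T = 2.86, so y_B2 = 0.083.

y_B2 = 0.083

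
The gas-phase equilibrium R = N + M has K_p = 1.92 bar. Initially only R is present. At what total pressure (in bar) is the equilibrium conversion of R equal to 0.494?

Let X = conversion of R (basis 1 mol R); extent of reaction ξ = X.
Species balance: n_R = 1 − X; n_N = X; n_M = X.
Total moles n_T = 1 + X.
K_p = p_N p_M / (p_R) with p_i = (n_i/n_T)·P.
At X = 0.494: the mole-fraction product g(X) = Π y_i^ν_i = 0.3228. Since K_p = g(X)·P^{1}, P = (K_p/g)^(1/1) = (1.92/0.3228)^(1/1) = 5.95 bar.

P = 5.95 bar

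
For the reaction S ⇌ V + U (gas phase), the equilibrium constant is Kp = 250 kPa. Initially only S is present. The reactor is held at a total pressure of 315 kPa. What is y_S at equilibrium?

y_S = 0.201

Let X = conversion of S (basis 1 mol S); extent of reaction ξ = X.
Mole table: n_S = 1 − X; n_V = X; n_U = X.
Summing: n_T = 1 + X.
With p_i = (n_i/n_T)P, Kp = p_V p_U / (p_S).
Substituting and setting equal to 250 kPa gives a polynomial in X; the root in (0,1) is X = 0.665.
Then n_S = 0.335, n_T = 1.67, so y_S = 0.201.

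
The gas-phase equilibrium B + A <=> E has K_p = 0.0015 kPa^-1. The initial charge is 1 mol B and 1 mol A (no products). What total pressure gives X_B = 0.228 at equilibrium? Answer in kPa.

Let X = conversion of B (basis 1 mol B); extent of reaction ξ = X.
At extent ξ: n_B = 1 − X; n_A = 1 − X; n_E = X.
Total moles n_T = 2 − X.
K_p = p_E / (p_B p_A) with p_i = (n_i/n_T)·P.
At X = 0.228: the mole-fraction product g(X) = Π y_i^ν_i = 0.6779. Since K_p = g(X)·P^{-1}, P = (g/K_p)^(1/1) = (0.6779/0.0015)^(1/1) = 452 kPa.

P = 452 kPa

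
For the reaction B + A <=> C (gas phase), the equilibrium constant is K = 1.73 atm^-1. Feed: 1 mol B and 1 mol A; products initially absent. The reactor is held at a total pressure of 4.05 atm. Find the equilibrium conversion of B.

Let X = conversion of B (basis 1 mol B); extent of reaction ξ = X.
Mole table: n_B = 1 − X; n_A = 1 − X; n_C = X.
Summing: n_T = 2 − X.
With p_i = (n_i/n_T)P, K = p_C / (p_B p_A).
Equating to 1.73 atm^-1 and solving on 0 < X < 1: X = 0.647.

X = 0.647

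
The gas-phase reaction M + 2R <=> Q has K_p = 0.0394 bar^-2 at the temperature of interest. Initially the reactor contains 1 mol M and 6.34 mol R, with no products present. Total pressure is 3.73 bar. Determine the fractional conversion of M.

X = 0.285

Basis: 1 mol M initially; let X = conversion of M. Extent ξ = X.
Mole table: n_M = 1 − X; n_R = 6.34 − 2X; n_Q = X.
Summing: n_T = 7.34 − 2X.
With p_i = (n_i/n_T)P, K_p = p_Q / (p_M p_R^2).
Setting this equal to 0.0394 bar^-2 and taking the physical root (0 < X < 1) gives X = 0.285.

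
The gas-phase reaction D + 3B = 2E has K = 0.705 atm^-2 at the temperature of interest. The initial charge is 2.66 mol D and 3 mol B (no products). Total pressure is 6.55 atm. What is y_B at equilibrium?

Take 3 mol B as basis and let X be its fractional conversion, so ξ = X.
Moles: n_D = 2.66 − X; n_B = 3 − 3X; n_E = 2X.
Summing: n_T = 5.66 − 2X.
With p_i = (n_i/n_T)P, K = p_E^2 / (p_D p_B^3).
Equating to 0.705 atm^-2 and solving on 0 < X < 1: X = 0.715.
Then n_B = 0.854, n_T = 4.23, so y_B = 0.202.

y_B = 0.202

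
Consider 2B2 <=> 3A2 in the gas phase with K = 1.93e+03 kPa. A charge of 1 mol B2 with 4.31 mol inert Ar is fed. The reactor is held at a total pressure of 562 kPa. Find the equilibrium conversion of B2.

X = 0.737

Let X = conversion of B2 (basis 1 mol B2); extent of reaction ξ = 0.5X.
At extent ξ: n_B2 = 1 − X; n_A2 = 1.5X; n_I = 4.31 (inert).
Summing: n_T = 5.31 + 0.5X.
With p_i = (n_i/n_T)P, K = p_A2^3 / (p_B2^2).
Equating to 1.93e+03 kPa and solving on 0 < X < 1: X = 0.737.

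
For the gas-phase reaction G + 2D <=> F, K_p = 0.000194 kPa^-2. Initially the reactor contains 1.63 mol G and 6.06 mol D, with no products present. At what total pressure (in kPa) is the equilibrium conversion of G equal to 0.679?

Take 1.63 mol G as basis and let X be its fractional conversion, so ξ = 1.63X.
At extent ξ: n_G = 1.63 − 1.63X; n_D = 6.06 − 3.26X; n_F = 1.63X.
Summing: n_T = 7.69 − 3.26X.
K_p = p_F / (p_G p_D^2) with p_i = (n_i/n_T)·P.
At X = 0.679: the mole-fraction product g(X) = Π y_i^ν_i = 4.288. Since K_p = g(X)·P^{-2}, P = (g/K_p)^(1/2) = (4.288/0.000194)^(1/2) = 149 kPa.

P = 149 kPa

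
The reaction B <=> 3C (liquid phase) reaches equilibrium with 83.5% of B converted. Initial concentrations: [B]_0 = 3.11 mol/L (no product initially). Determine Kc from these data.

Let X = conversion of B.
Concentrations: [B] = 3.11 − 3.11X; [C] = 9.33X.
At X = 0.835: [B] = 0.513, [C] = 7.79.
Kc = [C]^3 / ([B]) = 921 (mol/L)^2.

Kc = 921 (mol/L)^2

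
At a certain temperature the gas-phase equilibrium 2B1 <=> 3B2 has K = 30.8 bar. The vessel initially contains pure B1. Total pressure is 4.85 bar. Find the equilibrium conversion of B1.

Basis: 1 mol B1 initially; let X = conversion of B1. Extent ξ = 0.5X.
Species balance: n_B1 = 1 − X; n_B2 = 1.5X.
Total moles n_T = 1 + 0.5X.
y_i = n_i/n_T, p_i = y_i·P. K = p_B2^3 / (p_B1^2).
This yields a degree-3 equation in X; solving on (0,1), X = 0.661.

X = 0.661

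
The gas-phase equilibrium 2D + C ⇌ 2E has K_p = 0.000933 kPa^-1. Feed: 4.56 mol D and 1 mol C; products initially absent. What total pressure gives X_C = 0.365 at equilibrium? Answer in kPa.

Take 1 mol C as basis and let X be its fractional conversion, so ξ = X.
At extent ξ: n_D = 4.56 − 2X; n_C = 1 − X; n_E = 2X.
Summing: n_T = 5.56 − X.
K_p = p_E^2 / (p_D^2 p_C) with p_i = (n_i/n_T)·P.
At X = 0.365: the mole-fraction product g(X) = Π y_i^ν_i = 0.2972. Since K_p = g(X)·P^{-1}, P = (g/K_p)^(1/1) = (0.2972/0.000933)^(1/1) = 319 kPa.

P = 319 kPa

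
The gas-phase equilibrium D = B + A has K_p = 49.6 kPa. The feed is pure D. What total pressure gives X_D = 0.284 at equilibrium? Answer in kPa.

P = 565 kPa

Basis: 1 mol D initially; let X = conversion of D. Extent ξ = X.
Mole table: n_D = 1 − X; n_B = X; n_A = X.
n_T = Σnᵢ = 1 + X.
K_p = p_B p_A / (p_D) with p_i = (n_i/n_T)·P.
At X = 0.284: the mole-fraction product g(X) = Π y_i^ν_i = 0.08773. Since K_p = g(X)·P^{1}, P = (K_p/g)^(1/1) = (49.6/0.08773)^(1/1) = 565 kPa.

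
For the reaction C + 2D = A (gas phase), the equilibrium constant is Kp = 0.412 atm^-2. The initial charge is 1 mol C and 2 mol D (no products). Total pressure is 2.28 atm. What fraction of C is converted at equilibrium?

X = 0.392

Let X = conversion of C (basis 1 mol C); extent of reaction ξ = X.
Moles: n_C = 1 − X; n_D = 2 − 2X; n_A = X.
n_T = Σnᵢ = 3 − 2X.
Mole fractions y_i = n_i/n_T; Kp = p_A / (p_C p_D^2) with p_i = y_i·P.
Substituting and setting equal to 0.412 atm^-2 gives a polynomial in X; the root in (0,1) is X = 0.392.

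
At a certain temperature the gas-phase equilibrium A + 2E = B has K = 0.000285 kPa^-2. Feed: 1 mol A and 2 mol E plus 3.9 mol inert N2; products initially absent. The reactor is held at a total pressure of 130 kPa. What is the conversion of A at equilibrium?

X = 0.219

Let X = conversion of A (basis 1 mol A); extent of reaction ξ = X.
Moles: n_A = 1 − X; n_E = 2 − 2X; n_B = X; n_I = 3.9 (inert).
n_T = Σnᵢ = 6.9 − 2X.
y_i = n_i/n_T, p_i = y_i·P. K = p_B / (p_A p_E^2).
This yields a degree-3 equation in X; solving on (0,1), X = 0.219.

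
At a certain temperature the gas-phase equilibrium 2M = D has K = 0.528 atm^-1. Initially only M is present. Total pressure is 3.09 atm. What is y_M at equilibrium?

Let X = conversion of M (basis 1 mol M); extent of reaction ξ = 0.5X.
At extent ξ: n_M = 1 − X; n_D = 0.5X.
Total moles n_T = 1 − 0.5X.
Mole fractions y_i = n_i/n_T; K = p_D / (p_M^2) with p_i = y_i·P.
Setting this equal to 0.528 atm^-1 and taking the physical root (0 < X < 1) gives X = 0.635.
Then n_M = 0.365, n_T = 0.682, so y_M = 0.534.

y_M = 0.534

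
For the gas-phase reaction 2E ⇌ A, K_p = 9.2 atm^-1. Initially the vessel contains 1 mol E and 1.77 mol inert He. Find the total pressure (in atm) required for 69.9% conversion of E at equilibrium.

P = 1.01 atm

Let X = conversion of E (basis 1 mol E); extent of reaction ξ = 0.5X.
Moles: n_E = 1 − X; n_A = 0.5X; n_I = 1.77 (inert).
Summing: n_T = 2.77 − 0.5X.
K_p = p_A / (p_E^2) with p_i = (n_i/n_T)·P.
At X = 0.699: the mole-fraction product g(X) = Π y_i^ν_i = 9.337. Since K_p = g(X)·P^{-1}, P = (g/K_p)^(1/1) = (9.337/9.2)^(1/1) = 1.01 atm.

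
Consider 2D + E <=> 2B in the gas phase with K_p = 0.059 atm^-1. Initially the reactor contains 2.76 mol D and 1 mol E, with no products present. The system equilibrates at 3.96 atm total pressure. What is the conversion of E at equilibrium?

Let X = conversion of E (basis 1 mol E); extent of reaction ξ = X.
Species balance: n_D = 2.76 − 2X; n_E = 1 − X; n_B = 2X.
Total moles n_T = 3.76 − X.
With p_i = (n_i/n_T)P, K_p = p_B^2 / (p_D^2 p_E).
This yields a degree-3 equation in X; solving on (0,1), X = 0.252.

X = 0.252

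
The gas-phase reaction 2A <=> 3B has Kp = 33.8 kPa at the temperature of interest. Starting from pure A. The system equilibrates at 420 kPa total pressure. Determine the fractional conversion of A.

Take 1 mol A as basis and let X be its fractional conversion, so ξ = 0.5X.
Moles: n_A = 1 − X; n_B = 1.5X.
Summing: n_T = 1 + 0.5X.
Mole fractions y_i = n_i/n_T; Kp = p_B^3 / (p_A^2) with p_i = y_i·P.
This yields a degree-3 equation in X; solving on (0,1), X = 0.248.

X = 0.248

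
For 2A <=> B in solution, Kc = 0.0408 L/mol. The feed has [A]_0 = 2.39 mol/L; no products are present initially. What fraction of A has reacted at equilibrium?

X = 0.143

Let X = conversion of A; extent ξ = 2.39X/2 mol/L.
Concentrations: [A] = 2.39 − 2.39X; [B] = 1.2X.
Kc = [B] / ([A]^2).
Equating to 0.0408 L/mol: the physical root is X = 0.143.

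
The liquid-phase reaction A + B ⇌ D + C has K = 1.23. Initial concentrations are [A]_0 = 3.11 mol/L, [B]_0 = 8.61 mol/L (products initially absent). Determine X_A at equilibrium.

Let X = conversion of A; extent ξ = 3.11·X mol/L.
Concentrations: [A] = 3.11 − 3.11X; [B] = 8.61 − 3.11X; [D] = 3.11X; [C] = 3.11X.
K = [D] [C] / ([A] [B]).
Solving K = 1.23 for X ∈ (0,1): X = 0.764.

X = 0.764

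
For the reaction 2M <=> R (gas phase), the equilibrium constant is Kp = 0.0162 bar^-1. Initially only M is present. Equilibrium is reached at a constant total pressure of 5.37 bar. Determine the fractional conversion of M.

X = 0.139

Basis: 1 mol M initially; let X = conversion of M. Extent ξ = 0.5X.
Moles: n_M = 1 − X; n_R = 0.5X.
Total moles n_T = 1 − 0.5X.
y_i = n_i/n_T, p_i = y_i·P. Kp = p_R / (p_M^2).
This yields a degree-2 equation in X; solving on (0,1), X = 0.139.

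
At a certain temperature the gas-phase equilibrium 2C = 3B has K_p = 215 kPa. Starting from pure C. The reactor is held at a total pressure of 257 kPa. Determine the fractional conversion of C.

Basis: 1 mol C initially; let X = conversion of C. Extent ξ = 0.5X.
Mole table: n_C = 1 − X; n_B = 1.5X.
n_T = Σnᵢ = 1 + 0.5X.
Mole fractions y_i = n_i/n_T; K_p = p_B^3 / (p_C^2) with p_i = y_i·P.
Setting this equal to 215 kPa and taking the physical root (0 < X < 1) gives X = 0.451.

X = 0.451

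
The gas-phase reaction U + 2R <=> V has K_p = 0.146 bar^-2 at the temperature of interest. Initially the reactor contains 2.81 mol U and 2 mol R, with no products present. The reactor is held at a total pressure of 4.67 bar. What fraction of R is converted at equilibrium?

X = 0.502

Take 2 mol R as basis and let X be its fractional conversion, so ξ = X.
Species balance: n_U = 2.81 − X; n_R = 2 − 2X; n_V = X.
Summing: n_T = 4.81 − 2X.
Mole fractions y_i = n_i/n_T; K_p = p_V / (p_U p_R^2) with p_i = y_i·P.
Setting this equal to 0.146 bar^-2 and taking the physical root (0 < X < 1) gives X = 0.502.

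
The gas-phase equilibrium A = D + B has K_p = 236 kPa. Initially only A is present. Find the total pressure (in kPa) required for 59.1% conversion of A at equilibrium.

P = 440 kPa

Let X = conversion of A (basis 1 mol A); extent of reaction ξ = X.
At extent ξ: n_A = 1 − X; n_D = X; n_B = X.
Summing: n_T = 1 + X.
K_p = p_D p_B / (p_A) with p_i = (n_i/n_T)·P.
At X = 0.591: the mole-fraction product g(X) = Π y_i^ν_i = 0.5368. Since K_p = g(X)·P^{1}, P = (K_p/g)^(1/1) = (236/0.5368)^(1/1) = 440 kPa.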